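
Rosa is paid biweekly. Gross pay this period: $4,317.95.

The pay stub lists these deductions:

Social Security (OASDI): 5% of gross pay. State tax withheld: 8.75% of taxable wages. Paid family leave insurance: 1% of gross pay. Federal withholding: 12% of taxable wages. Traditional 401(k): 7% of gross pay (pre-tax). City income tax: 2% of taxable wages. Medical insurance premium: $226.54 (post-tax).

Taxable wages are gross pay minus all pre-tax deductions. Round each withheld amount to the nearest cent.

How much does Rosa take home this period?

$2,616.51

Traditional 401(k): $4,317.95 × 0.07 = $302.26
Taxable wages = $4,317.95 − $302.26 = $4,015.69
Federal withholding: $4,015.69 × 0.12 = $481.88
City income tax: $4,015.69 × 0.02 = $80.31
State tax withheld: $4,015.69 × 0.0875 = $351.37
Social Security (OASDI): $4,317.95 × 0.05 = $215.90
Paid family leave insurance: $4,317.95 × 0.01 = $43.18
Medical insurance premium: $226.54
Total deductions = $302.26 + $481.88 + $80.31 + $351.37 + $215.90 + $43.18 + $226.54 = $1,701.44
Net pay = $4,317.95 − $1,701.44 = $2,616.51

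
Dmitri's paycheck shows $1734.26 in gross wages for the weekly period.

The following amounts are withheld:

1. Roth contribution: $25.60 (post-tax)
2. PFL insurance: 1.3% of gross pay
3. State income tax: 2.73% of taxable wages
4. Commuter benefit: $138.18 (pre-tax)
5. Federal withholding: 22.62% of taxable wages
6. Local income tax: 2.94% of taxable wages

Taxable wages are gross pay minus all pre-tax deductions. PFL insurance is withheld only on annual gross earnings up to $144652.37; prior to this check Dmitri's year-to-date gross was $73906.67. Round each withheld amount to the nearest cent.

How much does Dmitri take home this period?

$1096.41

Commuter benefit: $138.18
Taxable wages = $1734.26 − $138.18 = $1596.08
State income tax: $1596.08 × 0.0273 = $43.57
Local income tax: $1596.08 × 0.0294 = $46.92
Federal withholding: $1596.08 × 0.2262 = $361.03
PFL insurance: cap not yet reached, full $1734.26 is subject → $1734.26 × 0.013 = $22.55
Roth contribution: $25.60
Total deductions = $138.18 + $43.57 + $46.92 + $361.03 + $22.55 + $25.60 = $637.85
Net pay = $1734.26 − $637.85 = $1096.41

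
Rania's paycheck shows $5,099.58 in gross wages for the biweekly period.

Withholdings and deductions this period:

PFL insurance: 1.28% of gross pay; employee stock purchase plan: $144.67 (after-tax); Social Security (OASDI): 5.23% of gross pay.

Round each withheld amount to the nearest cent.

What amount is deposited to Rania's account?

$4,622.93

Social Security (OASDI): $5,099.58 × 0.0523 = $266.71
PFL insurance: $5,099.58 × 0.0128 = $65.27
Employee stock purchase plan: $144.67
Total deductions = $266.71 + $65.27 + $144.67 = $476.65
Net pay = $5,099.58 − $476.65 = $4,622.93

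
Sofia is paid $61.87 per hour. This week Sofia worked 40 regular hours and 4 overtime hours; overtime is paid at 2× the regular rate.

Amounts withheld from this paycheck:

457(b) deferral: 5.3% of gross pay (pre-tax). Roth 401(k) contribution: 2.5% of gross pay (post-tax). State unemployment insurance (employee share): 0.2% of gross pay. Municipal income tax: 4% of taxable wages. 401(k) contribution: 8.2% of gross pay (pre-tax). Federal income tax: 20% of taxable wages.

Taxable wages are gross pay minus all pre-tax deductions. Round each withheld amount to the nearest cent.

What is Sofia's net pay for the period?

Regular pay: 40 × $61.87 = $2,474.80
Overtime pay: 4 × $61.87 × 2 = $494.96
Gross pay = $2,474.80 + $494.96 = $2,969.76
401(k) contribution: $2,969.76 × 0.082 = $243.52
457(b) deferral: $2,969.76 × 0.053 = $157.40
Pre-tax total = $243.52 + $157.40 = $400.92
Taxable wages = $2,969.76 − $400.92 = $2,568.84
Municipal income tax: $2,568.84 × 0.04 = $102.75
Federal income tax: $2,568.84 × 0.2 = $513.77
State unemployment insurance (employee share): $2,969.76 × 0.002 = $5.94
Roth 401(k) contribution: $2,969.76 × 0.025 = $74.24
Total deductions = $243.52 + $157.40 + $102.75 + $513.77 + $5.94 + $74.24 = $1,097.62
Net pay = $2,969.76 − $1,097.62 = $1,872.14

$1,872.14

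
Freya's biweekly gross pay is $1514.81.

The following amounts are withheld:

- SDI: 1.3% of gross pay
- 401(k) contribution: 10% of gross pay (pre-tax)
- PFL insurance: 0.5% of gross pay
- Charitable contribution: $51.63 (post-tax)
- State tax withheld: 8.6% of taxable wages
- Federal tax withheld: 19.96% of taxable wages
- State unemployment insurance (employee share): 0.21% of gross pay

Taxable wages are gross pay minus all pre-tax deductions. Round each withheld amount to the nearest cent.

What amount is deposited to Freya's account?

$891.89

401(k) contribution: $1514.81 × 0.1 = $151.48
Taxable wages = $1514.81 − $151.48 = $1363.33
Federal tax withheld: $1363.33 × 0.1996 = $272.12
State tax withheld: $1363.33 × 0.086 = $117.25
SDI: $1514.81 × 0.013 = $19.69
PFL insurance: $1514.81 × 0.005 = $7.57
State unemployment insurance (employee share): $1514.81 × 0.0021 = $3.18
Charitable contribution: $51.63
Total deductions = $151.48 + $272.12 + $117.25 + $19.69 + $7.57 + $3.18 + $51.63 = $622.92
Net pay = $1514.81 − $622.92 = $891.89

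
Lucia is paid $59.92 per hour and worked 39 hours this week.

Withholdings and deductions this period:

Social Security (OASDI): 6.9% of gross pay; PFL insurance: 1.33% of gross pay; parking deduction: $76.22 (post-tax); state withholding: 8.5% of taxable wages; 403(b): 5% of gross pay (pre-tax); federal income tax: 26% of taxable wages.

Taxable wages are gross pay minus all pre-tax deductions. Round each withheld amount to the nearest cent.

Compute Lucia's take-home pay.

Gross pay: 39 × $59.92 = $2,336.88
403(b): $2,336.88 × 0.05 = $116.84
Taxable wages = $2,336.88 − $116.84 = $2,220.04
Federal income tax: $2,220.04 × 0.26 = $577.21
State withholding: $2,220.04 × 0.085 = $188.70
Social Security (OASDI): $2,336.88 × 0.069 = $161.24
PFL insurance: $2,336.88 × 0.0133 = $31.08
Parking deduction: $76.22
Total deductions = $116.84 + $577.21 + $188.70 + $161.24 + $31.08 + $76.22 = $1,151.29
Net pay = $2,336.88 − $1,151.29 = $1,185.59

$1,185.59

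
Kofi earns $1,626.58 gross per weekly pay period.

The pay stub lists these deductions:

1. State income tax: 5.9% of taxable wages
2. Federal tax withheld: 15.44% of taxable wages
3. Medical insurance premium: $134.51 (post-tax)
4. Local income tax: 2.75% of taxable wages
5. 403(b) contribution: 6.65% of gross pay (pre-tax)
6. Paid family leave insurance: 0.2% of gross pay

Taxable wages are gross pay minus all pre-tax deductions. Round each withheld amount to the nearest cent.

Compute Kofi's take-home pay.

$1,014.86

403(b) contribution: $1,626.58 × 0.0665 = $108.17
Taxable wages = $1,626.58 − $108.17 = $1,518.41
Local income tax: $1,518.41 × 0.0275 = $41.76
Federal tax withheld: $1,518.41 × 0.1544 = $234.44
State income tax: $1,518.41 × 0.059 = $89.59
Paid family leave insurance: $1,626.58 × 0.002 = $3.25
Medical insurance premium: $134.51
Total deductions = $108.17 + $41.76 + $234.44 + $89.59 + $3.25 + $134.51 = $611.72
Net pay = $1,626.58 − $611.72 = $1,014.86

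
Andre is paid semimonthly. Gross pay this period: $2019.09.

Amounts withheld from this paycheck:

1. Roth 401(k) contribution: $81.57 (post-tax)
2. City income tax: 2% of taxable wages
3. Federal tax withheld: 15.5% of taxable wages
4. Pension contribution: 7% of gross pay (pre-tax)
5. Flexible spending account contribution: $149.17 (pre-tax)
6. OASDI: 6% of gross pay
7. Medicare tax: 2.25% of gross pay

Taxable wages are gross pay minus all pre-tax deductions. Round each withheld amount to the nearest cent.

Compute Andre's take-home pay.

$1177.93

Flexible spending account contribution: $149.17
Pension contribution: $2019.09 × 0.07 = $141.34
Pre-tax total = $149.17 + $141.34 = $290.51
Taxable wages = $2019.09 − $290.51 = $1728.58
Federal tax withheld: $1728.58 × 0.155 = $267.93
City income tax: $1728.58 × 0.02 = $34.57
OASDI: $2019.09 × 0.06 = $121.15
Medicare tax: $2019.09 × 0.0225 = $45.43
Roth 401(k) contribution: $81.57
Total deductions = $149.17 + $141.34 + $267.93 + $34.57 + $121.15 + $45.43 + $81.57 = $841.16
Net pay = $2019.09 − $841.16 = $1177.93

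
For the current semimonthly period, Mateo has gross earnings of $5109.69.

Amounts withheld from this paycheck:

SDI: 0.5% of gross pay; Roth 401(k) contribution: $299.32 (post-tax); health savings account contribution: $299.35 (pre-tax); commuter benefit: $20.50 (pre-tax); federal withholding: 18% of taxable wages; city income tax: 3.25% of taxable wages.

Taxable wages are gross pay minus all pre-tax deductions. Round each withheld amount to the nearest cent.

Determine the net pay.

$3447.13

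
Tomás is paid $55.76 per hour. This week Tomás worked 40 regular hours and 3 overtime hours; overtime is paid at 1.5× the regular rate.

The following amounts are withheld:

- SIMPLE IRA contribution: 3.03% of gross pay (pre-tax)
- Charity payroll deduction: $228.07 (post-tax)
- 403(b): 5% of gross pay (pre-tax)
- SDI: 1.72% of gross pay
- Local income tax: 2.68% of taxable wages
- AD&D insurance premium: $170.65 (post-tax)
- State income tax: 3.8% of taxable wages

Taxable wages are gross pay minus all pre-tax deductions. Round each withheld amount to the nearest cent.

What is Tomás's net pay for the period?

$1692.79

Regular pay: 40 × $55.76 = $2230.40
Overtime pay: 3 × $55.76 × 1.5 = $250.92
Gross pay = $2230.40 + $250.92 = $2481.32
403(b): $2481.32 × 0.05 = $124.07
SIMPLE IRA contribution: $2481.32 × 0.0303 = $75.18
Pre-tax total = $124.07 + $75.18 = $199.25
Taxable wages = $2481.32 − $199.25 = $2282.07
Local income tax: $2282.07 × 0.0268 = $61.16
State income tax: $2282.07 × 0.038 = $86.72
SDI: $2481.32 × 0.0172 = $42.68
Charity payroll deduction: $228.07
AD&D insurance premium: $170.65
Total deductions = $124.07 + $75.18 + $61.16 + $86.72 + $42.68 + $228.07 + $170.65 = $788.53
Net pay = $2481.32 − $788.53 = $1692.79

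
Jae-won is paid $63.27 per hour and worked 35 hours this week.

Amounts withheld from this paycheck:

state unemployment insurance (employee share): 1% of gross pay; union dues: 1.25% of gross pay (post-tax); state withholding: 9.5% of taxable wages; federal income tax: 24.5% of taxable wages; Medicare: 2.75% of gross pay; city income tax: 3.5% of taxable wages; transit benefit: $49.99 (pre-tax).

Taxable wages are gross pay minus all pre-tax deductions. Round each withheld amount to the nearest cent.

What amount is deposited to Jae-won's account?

$1242.07

Gross pay: 35 × $63.27 = $2214.45
Transit benefit: $49.99
Taxable wages = $2214.45 − $49.99 = $2164.46
State withholding: $2164.46 × 0.095 = $205.62
City income tax: $2164.46 × 0.035 = $75.76
Federal income tax: $2164.46 × 0.245 = $530.29
State unemployment insurance (employee share): $2214.45 × 0.01 = $22.14
Medicare: $2214.45 × 0.0275 = $60.90
Union dues: $2214.45 × 0.0125 = $27.68
Total deductions = $49.99 + $205.62 + $75.76 + $530.29 + $22.14 + $60.90 + $27.68 = $972.38
Net pay = $2214.45 − $972.38 = $1242.07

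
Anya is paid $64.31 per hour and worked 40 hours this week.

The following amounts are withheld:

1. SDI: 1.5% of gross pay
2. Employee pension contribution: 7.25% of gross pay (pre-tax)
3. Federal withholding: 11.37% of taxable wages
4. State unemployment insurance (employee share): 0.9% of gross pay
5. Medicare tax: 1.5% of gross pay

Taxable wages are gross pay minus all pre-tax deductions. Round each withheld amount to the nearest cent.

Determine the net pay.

$2,014.29

Gross pay: 40 × $64.31 = $2,572.40
Employee pension contribution: $2,572.40 × 0.0725 = $186.50
Taxable wages = $2,572.40 − $186.50 = $2,385.90
Federal withholding: $2,385.90 × 0.1137 = $271.28
Medicare tax: $2,572.40 × 0.015 = $38.59
SDI: $2,572.40 × 0.015 = $38.59
State unemployment insurance (employee share): $2,572.40 × 0.009 = $23.15
Total deductions = $186.50 + $271.28 + $38.59 + $38.59 + $23.15 = $558.11
Net pay = $2,572.40 − $558.11 = $2,014.29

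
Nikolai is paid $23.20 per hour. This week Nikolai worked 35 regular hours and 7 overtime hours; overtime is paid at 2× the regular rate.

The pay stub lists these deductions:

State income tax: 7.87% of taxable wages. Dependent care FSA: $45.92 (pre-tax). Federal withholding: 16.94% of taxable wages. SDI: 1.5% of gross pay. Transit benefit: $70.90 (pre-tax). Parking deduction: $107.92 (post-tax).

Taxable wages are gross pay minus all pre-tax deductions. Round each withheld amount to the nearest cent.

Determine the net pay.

$641.96

Regular pay: 35 × $23.20 = $812.00
Overtime pay: 7 × $23.20 × 2 = $324.80
Gross pay = $812.00 + $324.80 = $1136.80
Transit benefit: $70.90
Dependent care FSA: $45.92
Pre-tax total = $70.90 + $45.92 = $116.82
Taxable wages = $1136.80 − $116.82 = $1019.98
State income tax: $1019.98 × 0.0787 = $80.27
Federal withholding: $1019.98 × 0.1694 = $172.78
SDI: $1136.80 × 0.015 = $17.05
Parking deduction: $107.92
Total deductions = $70.90 + $45.92 + $80.27 + $172.78 + $17.05 + $107.92 = $494.84
Net pay = $1136.80 − $494.84 = $641.96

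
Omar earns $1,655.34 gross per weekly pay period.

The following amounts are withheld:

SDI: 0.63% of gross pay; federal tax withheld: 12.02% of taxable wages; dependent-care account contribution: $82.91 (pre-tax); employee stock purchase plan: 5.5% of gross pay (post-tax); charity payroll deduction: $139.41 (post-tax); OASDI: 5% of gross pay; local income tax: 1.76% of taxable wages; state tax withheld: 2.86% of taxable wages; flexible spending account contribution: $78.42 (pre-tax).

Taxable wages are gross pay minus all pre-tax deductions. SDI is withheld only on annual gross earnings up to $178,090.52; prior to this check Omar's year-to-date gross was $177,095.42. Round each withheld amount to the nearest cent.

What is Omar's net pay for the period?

Dependent-care account contribution: $82.91
Flexible spending account contribution: $78.42
Pre-tax total = $82.91 + $78.42 = $161.33
Taxable wages = $1,655.34 − $161.33 = $1,494.01
Local income tax: $1,494.01 × 0.0176 = $26.29
State tax withheld: $1,494.01 × 0.0286 = $42.73
Federal tax withheld: $1,494.01 × 0.1202 = $179.58
SDI: only $178,090.52 − $177,095.42 = $995.10 of this check is subject → $995.10 × 0.0063 = $6.27
OASDI: $1,655.34 × 0.05 = $82.77
Charity payroll deduction: $139.41
Employee stock purchase plan: $1,655.34 × 0.055 = $91.04
Total deductions = $82.91 + $78.42 + $26.29 + $42.73 + $179.58 + $6.27 + $82.77 + $139.41 + $91.04 = $729.42
Net pay = $1,655.34 − $729.42 = $925.92

$925.92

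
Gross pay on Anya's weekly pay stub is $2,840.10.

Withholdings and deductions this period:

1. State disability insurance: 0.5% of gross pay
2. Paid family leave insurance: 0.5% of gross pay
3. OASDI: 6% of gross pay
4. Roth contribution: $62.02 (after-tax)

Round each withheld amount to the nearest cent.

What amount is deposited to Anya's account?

$2,579.27

OASDI: $2,840.10 × 0.06 = $170.41
State disability insurance: $2,840.10 × 0.005 = $14.20
Paid family leave insurance: $2,840.10 × 0.005 = $14.20
Roth contribution: $62.02
Total deductions = $170.41 + $14.20 + $14.20 + $62.02 = $260.83
Net pay = $2,840.10 − $260.83 = $2,579.27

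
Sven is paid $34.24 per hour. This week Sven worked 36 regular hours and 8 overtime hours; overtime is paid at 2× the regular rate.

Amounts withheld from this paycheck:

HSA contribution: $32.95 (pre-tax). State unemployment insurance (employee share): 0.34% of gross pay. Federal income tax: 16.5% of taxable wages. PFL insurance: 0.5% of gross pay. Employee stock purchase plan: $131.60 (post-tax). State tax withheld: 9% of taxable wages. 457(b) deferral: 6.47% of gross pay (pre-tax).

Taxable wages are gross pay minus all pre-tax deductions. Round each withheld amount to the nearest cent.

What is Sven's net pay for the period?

$1,069.54

Regular pay: 36 × $34.24 = $1,232.64
Overtime pay: 8 × $34.24 × 2 = $547.84
Gross pay = $1,232.64 + $547.84 = $1,780.48
457(b) deferral: $1,780.48 × 0.0647 = $115.20
HSA contribution: $32.95
Pre-tax total = $115.20 + $32.95 = $148.15
Taxable wages = $1,780.48 − $148.15 = $1,632.33
State tax withheld: $1,632.33 × 0.09 = $146.91
Federal income tax: $1,632.33 × 0.165 = $269.33
State unemployment insurance (employee share): $1,780.48 × 0.0034 = $6.05
PFL insurance: $1,780.48 × 0.005 = $8.90
Employee stock purchase plan: $131.60
Total deductions = $115.20 + $32.95 + $146.91 + $269.33 + $6.05 + $8.90 + $131.60 = $710.94
Net pay = $1,780.48 − $710.94 = $1,069.54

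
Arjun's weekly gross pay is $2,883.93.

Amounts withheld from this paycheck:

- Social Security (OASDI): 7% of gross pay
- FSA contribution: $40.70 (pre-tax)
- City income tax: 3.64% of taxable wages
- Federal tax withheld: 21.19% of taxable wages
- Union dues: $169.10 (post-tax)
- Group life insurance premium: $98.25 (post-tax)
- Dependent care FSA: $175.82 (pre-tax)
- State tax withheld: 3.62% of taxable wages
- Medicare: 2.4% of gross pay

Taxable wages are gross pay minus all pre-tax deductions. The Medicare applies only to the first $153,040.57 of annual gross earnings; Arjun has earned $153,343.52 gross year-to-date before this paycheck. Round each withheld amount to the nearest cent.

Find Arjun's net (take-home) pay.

$1,439.31

FSA contribution: $40.70
Dependent care FSA: $175.82
Pre-tax total = $40.70 + $175.82 = $216.52
Taxable wages = $2,883.93 − $216.52 = $2,667.41
Federal tax withheld: $2,667.41 × 0.2119 = $565.22
State tax withheld: $2,667.41 × 0.0362 = $96.56
City income tax: $2,667.41 × 0.0364 = $97.09
Medicare: annual cap $153,040.57 already reached (YTD $153,343.52), so $0.00
Social Security (OASDI): $2,883.93 × 0.07 = $201.88
Group life insurance premium: $98.25
Union dues: $169.10
Total deductions = $40.70 + $175.82 + $565.22 + $96.56 + $97.09 + $0.00 + $201.88 + $98.25 + $169.10 = $1,444.62
Net pay = $2,883.93 − $1,444.62 = $1,439.31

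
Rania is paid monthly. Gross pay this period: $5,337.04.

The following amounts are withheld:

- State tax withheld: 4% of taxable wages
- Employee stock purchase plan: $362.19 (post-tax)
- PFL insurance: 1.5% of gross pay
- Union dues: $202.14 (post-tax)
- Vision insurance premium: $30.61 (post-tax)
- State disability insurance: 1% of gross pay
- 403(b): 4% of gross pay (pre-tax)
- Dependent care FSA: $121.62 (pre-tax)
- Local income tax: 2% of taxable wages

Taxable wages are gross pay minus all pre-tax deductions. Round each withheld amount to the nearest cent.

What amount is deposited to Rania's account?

Dependent care FSA: $121.62
403(b): $5,337.04 × 0.04 = $213.48
Pre-tax total = $121.62 + $213.48 = $335.10
Taxable wages = $5,337.04 − $335.10 = $5,001.94
State tax withheld: $5,001.94 × 0.04 = $200.08
Local income tax: $5,001.94 × 0.02 = $100.04
PFL insurance: $5,337.04 × 0.015 = $80.06
State disability insurance: $5,337.04 × 0.01 = $53.37
Union dues: $202.14
Vision insurance premium: $30.61
Employee stock purchase plan: $362.19
Total deductions = $121.62 + $213.48 + $200.08 + $100.04 + $80.06 + $53.37 + $202.14 + $30.61 + $362.19 = $1,363.59
Net pay = $5,337.04 − $1,363.59 = $3,973.45

$3,973.45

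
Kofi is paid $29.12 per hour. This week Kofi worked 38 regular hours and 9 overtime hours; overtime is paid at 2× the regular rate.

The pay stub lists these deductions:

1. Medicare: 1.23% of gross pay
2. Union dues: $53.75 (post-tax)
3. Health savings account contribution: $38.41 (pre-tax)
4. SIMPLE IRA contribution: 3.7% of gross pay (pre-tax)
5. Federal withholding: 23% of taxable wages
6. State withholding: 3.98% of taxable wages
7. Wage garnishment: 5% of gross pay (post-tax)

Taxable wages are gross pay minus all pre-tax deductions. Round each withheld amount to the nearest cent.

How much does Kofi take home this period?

Regular pay: 38 × $29.12 = $1,106.56
Overtime pay: 9 × $29.12 × 2 = $524.16
Gross pay = $1,106.56 + $524.16 = $1,630.72
Health savings account contribution: $38.41
SIMPLE IRA contribution: $1,630.72 × 0.037 = $60.34
Pre-tax total = $38.41 + $60.34 = $98.75
Taxable wages = $1,630.72 − $98.75 = $1,531.97
State withholding: $1,531.97 × 0.0398 = $60.97
Federal withholding: $1,531.97 × 0.23 = $352.35
Medicare: $1,630.72 × 0.0123 = $20.06
Wage garnishment: $1,630.72 × 0.05 = $81.54
Union dues: $53.75
Total deductions = $38.41 + $60.34 + $60.97 + $352.35 + $20.06 + $81.54 + $53.75 = $667.42
Net pay = $1,630.72 − $667.42 = $963.30

$963.30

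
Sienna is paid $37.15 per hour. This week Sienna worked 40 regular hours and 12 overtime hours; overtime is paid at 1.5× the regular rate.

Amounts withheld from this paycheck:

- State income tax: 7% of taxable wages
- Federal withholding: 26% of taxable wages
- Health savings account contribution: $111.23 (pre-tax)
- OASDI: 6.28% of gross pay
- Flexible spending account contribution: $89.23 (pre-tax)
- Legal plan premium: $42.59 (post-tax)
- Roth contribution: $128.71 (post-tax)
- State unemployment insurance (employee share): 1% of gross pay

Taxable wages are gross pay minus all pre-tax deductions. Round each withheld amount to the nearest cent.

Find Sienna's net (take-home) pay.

Regular pay: 40 × $37.15 = $1486.00
Overtime pay: 12 × $37.15 × 1.5 = $668.70
Gross pay = $1486.00 + $668.70 = $2154.70
Flexible spending account contribution: $89.23
Health savings account contribution: $111.23
Pre-tax total = $89.23 + $111.23 = $200.46
Taxable wages = $2154.70 − $200.46 = $1954.24
State income tax: $1954.24 × 0.07 = $136.80
Federal withholding: $1954.24 × 0.26 = $508.10
State unemployment insurance (employee share): $2154.70 × 0.01 = $21.55
OASDI: $2154.70 × 0.0628 = $135.32
Legal plan premium: $42.59
Roth contribution: $128.71
Total deductions = $89.23 + $111.23 + $136.80 + $508.10 + $21.55 + $135.32 + $42.59 + $128.71 = $1173.53
Net pay = $2154.70 − $1173.53 = $981.17

$981.17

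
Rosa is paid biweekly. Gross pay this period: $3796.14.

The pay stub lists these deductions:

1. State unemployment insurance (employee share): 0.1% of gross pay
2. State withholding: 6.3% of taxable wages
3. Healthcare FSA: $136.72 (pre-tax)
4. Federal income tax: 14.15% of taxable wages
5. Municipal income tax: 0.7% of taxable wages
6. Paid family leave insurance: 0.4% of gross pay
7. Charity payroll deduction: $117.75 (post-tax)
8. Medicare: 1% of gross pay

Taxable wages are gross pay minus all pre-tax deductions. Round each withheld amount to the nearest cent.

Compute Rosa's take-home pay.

Healthcare FSA: $136.72
Taxable wages = $3796.14 − $136.72 = $3659.42
Federal income tax: $3659.42 × 0.1415 = $517.81
State withholding: $3659.42 × 0.063 = $230.54
Municipal income tax: $3659.42 × 0.007 = $25.62
Paid family leave insurance: $3796.14 × 0.004 = $15.18
State unemployment insurance (employee share): $3796.14 × 0.001 = $3.80
Medicare: $3796.14 × 0.01 = $37.96
Charity payroll deduction: $117.75
Total deductions = $136.72 + $517.81 + $230.54 + $25.62 + $15.18 + $3.80 + $37.96 + $117.75 = $1085.38
Net pay = $3796.14 − $1085.38 = $2710.76

$2710.76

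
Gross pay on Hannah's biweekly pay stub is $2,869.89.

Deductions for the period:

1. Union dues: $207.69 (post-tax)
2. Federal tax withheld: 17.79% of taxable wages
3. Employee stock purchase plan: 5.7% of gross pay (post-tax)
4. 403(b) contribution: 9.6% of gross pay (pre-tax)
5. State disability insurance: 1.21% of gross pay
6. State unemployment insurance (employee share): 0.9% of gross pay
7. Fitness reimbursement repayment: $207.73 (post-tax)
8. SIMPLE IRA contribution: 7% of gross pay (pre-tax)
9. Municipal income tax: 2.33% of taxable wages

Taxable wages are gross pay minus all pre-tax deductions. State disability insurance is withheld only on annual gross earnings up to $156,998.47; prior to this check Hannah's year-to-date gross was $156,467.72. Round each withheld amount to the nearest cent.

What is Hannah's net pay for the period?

$1,300.67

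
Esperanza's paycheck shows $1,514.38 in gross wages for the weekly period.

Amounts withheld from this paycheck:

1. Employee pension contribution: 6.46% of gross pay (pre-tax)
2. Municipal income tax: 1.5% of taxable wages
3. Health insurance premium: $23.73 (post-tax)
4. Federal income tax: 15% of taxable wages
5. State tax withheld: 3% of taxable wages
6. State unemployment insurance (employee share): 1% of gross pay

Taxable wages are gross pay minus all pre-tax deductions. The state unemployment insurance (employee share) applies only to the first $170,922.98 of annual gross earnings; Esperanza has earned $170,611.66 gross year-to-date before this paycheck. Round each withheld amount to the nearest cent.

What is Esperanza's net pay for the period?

$1,113.48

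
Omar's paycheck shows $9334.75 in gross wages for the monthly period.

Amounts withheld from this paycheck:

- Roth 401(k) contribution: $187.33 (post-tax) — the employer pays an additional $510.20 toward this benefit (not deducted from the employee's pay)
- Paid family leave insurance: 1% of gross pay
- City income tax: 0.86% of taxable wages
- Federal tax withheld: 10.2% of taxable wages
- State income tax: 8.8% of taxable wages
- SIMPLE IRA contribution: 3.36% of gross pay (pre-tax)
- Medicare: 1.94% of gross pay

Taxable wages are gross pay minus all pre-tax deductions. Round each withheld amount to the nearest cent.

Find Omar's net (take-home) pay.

SIMPLE IRA contribution: $9334.75 × 0.0336 = $313.65
Taxable wages = $9334.75 − $313.65 = $9021.10
Federal tax withheld: $9021.10 × 0.102 = $920.15
City income tax: $9021.10 × 0.0086 = $77.58
State income tax: $9021.10 × 0.088 = $793.86
Paid family leave insurance: $9334.75 × 0.01 = $93.35
Medicare: $9334.75 × 0.0194 = $181.09
Roth 401(k) contribution: $187.33
(Employer's $510.20 toward Roth 401(k) contribution is not withheld from the employee.)
Total deductions = $313.65 + $920.15 + $77.58 + $793.86 + $93.35 + $181.09 + $187.33 = $2567.01
Net pay = $9334.75 − $2567.01 = $6767.74

$6767.74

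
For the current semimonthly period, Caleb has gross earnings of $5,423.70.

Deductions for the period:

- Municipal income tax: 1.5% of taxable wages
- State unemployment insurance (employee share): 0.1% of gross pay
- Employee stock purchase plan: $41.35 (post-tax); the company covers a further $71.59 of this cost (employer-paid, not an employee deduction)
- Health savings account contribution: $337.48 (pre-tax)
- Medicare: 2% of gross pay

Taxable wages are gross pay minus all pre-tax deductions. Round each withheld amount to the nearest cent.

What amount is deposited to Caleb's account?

Health savings account contribution: $337.48
Taxable wages = $5,423.70 − $337.48 = $5,086.22
Municipal income tax: $5,086.22 × 0.015 = $76.29
State unemployment insurance (employee share): $5,423.70 × 0.001 = $5.42
Medicare: $5,423.70 × 0.02 = $108.47
Employee stock purchase plan: $41.35
(Employer's $71.59 toward employee stock purchase plan is not withheld from the employee.)
Total deductions = $337.48 + $76.29 + $5.42 + $108.47 + $41.35 = $569.01
Net pay = $5,423.70 − $569.01 = $4,854.69

$4,854.69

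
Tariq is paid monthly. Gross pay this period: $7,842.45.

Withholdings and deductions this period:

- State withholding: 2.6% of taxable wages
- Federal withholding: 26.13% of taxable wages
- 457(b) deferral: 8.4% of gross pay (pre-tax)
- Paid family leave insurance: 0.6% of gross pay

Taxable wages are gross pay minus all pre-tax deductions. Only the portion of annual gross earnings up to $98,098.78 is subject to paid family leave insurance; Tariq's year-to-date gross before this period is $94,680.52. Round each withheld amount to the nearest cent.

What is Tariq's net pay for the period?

457(b) deferral: $7,842.45 × 0.084 = $658.77
Taxable wages = $7,842.45 − $658.77 = $7,183.68
Federal withholding: $7,183.68 × 0.2613 = $1,877.10
State withholding: $7,183.68 × 0.026 = $186.78
Paid family leave insurance: only $98,098.78 − $94,680.52 = $3,418.26 of this check is subject → $3,418.26 × 0.006 = $20.51
Total deductions = $658.77 + $1,877.10 + $186.78 + $20.51 = $2,743.16
Net pay = $7,842.45 − $2,743.16 = $5,099.29

$5,099.29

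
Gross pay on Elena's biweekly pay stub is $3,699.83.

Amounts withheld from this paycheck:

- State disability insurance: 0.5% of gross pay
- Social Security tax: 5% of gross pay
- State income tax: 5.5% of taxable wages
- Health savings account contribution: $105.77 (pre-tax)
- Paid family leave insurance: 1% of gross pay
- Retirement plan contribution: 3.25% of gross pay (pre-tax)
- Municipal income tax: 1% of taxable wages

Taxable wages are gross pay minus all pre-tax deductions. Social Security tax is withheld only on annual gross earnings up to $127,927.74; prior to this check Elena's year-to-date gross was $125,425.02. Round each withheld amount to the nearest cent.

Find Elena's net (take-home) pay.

$3,067.38

Retirement plan contribution: $3,699.83 × 0.0325 = $120.24
Health savings account contribution: $105.77
Pre-tax total = $120.24 + $105.77 = $226.01
Taxable wages = $3,699.83 − $226.01 = $3,473.82
Municipal income tax: $3,473.82 × 0.01 = $34.74
State income tax: $3,473.82 × 0.055 = $191.06
Paid family leave insurance: $3,699.83 × 0.01 = $37.00
Social Security tax: only $127,927.74 − $125,425.02 = $2,502.72 of this check is subject → $2,502.72 × 0.05 = $125.14
State disability insurance: $3,699.83 × 0.005 = $18.50
Total deductions = $120.24 + $105.77 + $34.74 + $191.06 + $37.00 + $125.14 + $18.50 = $632.45
Net pay = $3,699.83 − $632.45 = $3,067.38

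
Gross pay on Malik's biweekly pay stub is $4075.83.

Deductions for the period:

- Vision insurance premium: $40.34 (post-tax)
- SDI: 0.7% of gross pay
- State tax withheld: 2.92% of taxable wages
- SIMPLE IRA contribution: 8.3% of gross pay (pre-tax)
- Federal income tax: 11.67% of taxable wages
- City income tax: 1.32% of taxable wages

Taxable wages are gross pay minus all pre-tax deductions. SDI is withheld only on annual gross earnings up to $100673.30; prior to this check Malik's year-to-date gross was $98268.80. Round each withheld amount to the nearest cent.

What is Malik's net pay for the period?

$3085.72

SIMPLE IRA contribution: $4075.83 × 0.083 = $338.29
Taxable wages = $4075.83 − $338.29 = $3737.54
Federal income tax: $3737.54 × 0.1167 = $436.17
City income tax: $3737.54 × 0.0132 = $49.34
State tax withheld: $3737.54 × 0.0292 = $109.14
SDI: only $100673.30 − $98268.80 = $2404.50 of this check is subject → $2404.50 × 0.007 = $16.83
Vision insurance premium: $40.34
Total deductions = $338.29 + $436.17 + $49.34 + $109.14 + $16.83 + $40.34 = $990.11
Net pay = $4075.83 − $990.11 = $3085.72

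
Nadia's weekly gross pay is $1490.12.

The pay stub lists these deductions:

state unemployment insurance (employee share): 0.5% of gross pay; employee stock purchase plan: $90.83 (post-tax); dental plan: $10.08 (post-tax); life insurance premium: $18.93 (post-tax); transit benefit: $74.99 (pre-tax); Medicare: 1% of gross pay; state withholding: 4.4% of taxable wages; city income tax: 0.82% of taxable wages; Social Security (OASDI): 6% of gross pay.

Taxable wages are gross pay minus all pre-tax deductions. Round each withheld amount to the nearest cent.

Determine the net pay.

Transit benefit: $74.99
Taxable wages = $1490.12 − $74.99 = $1415.13
State withholding: $1415.13 × 0.044 = $62.27
City income tax: $1415.13 × 0.0082 = $11.60
Social Security (OASDI): $1490.12 × 0.06 = $89.41
State unemployment insurance (employee share): $1490.12 × 0.005 = $7.45
Medicare: $1490.12 × 0.01 = $14.90
Dental plan: $10.08
Life insurance premium: $18.93
Employee stock purchase plan: $90.83
Total deductions = $74.99 + $62.27 + $11.60 + $89.41 + $7.45 + $14.90 + $10.08 + $18.93 + $90.83 = $380.46
Net pay = $1490.12 − $380.46 = $1109.66

$1109.66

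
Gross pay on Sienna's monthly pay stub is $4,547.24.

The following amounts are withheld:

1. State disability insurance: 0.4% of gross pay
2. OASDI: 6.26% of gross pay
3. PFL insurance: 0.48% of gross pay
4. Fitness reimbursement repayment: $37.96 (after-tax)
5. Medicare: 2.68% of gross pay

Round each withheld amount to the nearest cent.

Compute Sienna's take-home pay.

OASDI: $4,547.24 × 0.0626 = $284.66
State disability insurance: $4,547.24 × 0.004 = $18.19
PFL insurance: $4,547.24 × 0.0048 = $21.83
Medicare: $4,547.24 × 0.0268 = $121.87
Fitness reimbursement repayment: $37.96
Total deductions = $284.66 + $18.19 + $21.83 + $121.87 + $37.96 = $484.51
Net pay = $4,547.24 − $484.51 = $4,062.73

$4,062.73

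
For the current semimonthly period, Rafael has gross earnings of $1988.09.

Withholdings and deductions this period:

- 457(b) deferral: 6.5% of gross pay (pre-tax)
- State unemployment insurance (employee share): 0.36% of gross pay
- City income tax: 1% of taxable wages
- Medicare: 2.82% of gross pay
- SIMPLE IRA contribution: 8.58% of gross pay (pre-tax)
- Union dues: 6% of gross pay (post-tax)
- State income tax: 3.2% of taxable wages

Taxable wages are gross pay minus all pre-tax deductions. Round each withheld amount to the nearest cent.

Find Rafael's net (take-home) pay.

$1434.87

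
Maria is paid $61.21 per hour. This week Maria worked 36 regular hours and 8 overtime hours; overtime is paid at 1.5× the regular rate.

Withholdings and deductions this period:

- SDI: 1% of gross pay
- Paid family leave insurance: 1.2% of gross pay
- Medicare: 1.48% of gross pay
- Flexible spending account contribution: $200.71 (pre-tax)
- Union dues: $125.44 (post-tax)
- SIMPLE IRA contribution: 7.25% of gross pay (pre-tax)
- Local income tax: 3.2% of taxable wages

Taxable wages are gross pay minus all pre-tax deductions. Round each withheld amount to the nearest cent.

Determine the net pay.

$2,210.02

Regular pay: 36 × $61.21 = $2,203.56
Overtime pay: 8 × $61.21 × 1.5 = $734.52
Gross pay = $2,203.56 + $734.52 = $2,938.08
Flexible spending account contribution: $200.71
SIMPLE IRA contribution: $2,938.08 × 0.0725 = $213.01
Pre-tax total = $200.71 + $213.01 = $413.72
Taxable wages = $2,938.08 − $413.72 = $2,524.36
Local income tax: $2,524.36 × 0.032 = $80.78
Paid family leave insurance: $2,938.08 × 0.012 = $35.26
Medicare: $2,938.08 × 0.0148 = $43.48
SDI: $2,938.08 × 0.01 = $29.38
Union dues: $125.44
Total deductions = $200.71 + $213.01 + $80.78 + $35.26 + $43.48 + $29.38 + $125.44 = $728.06
Net pay = $2,938.08 − $728.06 = $2,210.02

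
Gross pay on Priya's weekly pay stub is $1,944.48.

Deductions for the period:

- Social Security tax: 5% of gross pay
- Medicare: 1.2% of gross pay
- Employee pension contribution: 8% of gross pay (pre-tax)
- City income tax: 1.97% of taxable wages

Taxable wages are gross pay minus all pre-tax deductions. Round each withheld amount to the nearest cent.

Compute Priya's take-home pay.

$1,633.13

Employee pension contribution: $1,944.48 × 0.08 = $155.56
Taxable wages = $1,944.48 − $155.56 = $1,788.92
City income tax: $1,788.92 × 0.0197 = $35.24
Medicare: $1,944.48 × 0.012 = $23.33
Social Security tax: $1,944.48 × 0.05 = $97.22
Total deductions = $155.56 + $35.24 + $23.33 + $97.22 = $311.35
Net pay = $1,944.48 − $311.35 = $1,633.13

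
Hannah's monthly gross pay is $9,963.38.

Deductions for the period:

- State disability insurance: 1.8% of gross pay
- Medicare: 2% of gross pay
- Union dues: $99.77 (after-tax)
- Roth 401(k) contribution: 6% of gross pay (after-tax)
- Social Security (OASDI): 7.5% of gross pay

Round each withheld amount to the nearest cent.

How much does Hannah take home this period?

$8,139.95

Social Security (OASDI): $9,963.38 × 0.075 = $747.25
State disability insurance: $9,963.38 × 0.018 = $179.34
Medicare: $9,963.38 × 0.02 = $199.27
Roth 401(k) contribution: $9,963.38 × 0.06 = $597.80
Union dues: $99.77
Total deductions = $747.25 + $179.34 + $199.27 + $597.80 + $99.77 = $1,823.43
Net pay = $9,963.38 − $1,823.43 = $8,139.95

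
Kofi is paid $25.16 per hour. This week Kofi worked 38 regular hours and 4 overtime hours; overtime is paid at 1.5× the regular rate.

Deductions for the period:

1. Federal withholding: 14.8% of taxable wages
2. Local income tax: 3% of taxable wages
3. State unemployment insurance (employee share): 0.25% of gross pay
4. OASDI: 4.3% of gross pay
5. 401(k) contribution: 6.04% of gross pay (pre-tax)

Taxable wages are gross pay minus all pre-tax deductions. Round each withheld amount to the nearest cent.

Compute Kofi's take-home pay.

$804.64

Regular pay: 38 × $25.16 = $956.08
Overtime pay: 4 × $25.16 × 1.5 = $150.96
Gross pay = $956.08 + $150.96 = $1,107.04
401(k) contribution: $1,107.04 × 0.0604 = $66.87
Taxable wages = $1,107.04 − $66.87 = $1,040.17
Local income tax: $1,040.17 × 0.03 = $31.21
Federal withholding: $1,040.17 × 0.148 = $153.95
OASDI: $1,107.04 × 0.043 = $47.60
State unemployment insurance (employee share): $1,107.04 × 0.0025 = $2.77
Total deductions = $66.87 + $31.21 + $153.95 + $47.60 + $2.77 = $302.40
Net pay = $1,107.04 − $302.40 = $804.64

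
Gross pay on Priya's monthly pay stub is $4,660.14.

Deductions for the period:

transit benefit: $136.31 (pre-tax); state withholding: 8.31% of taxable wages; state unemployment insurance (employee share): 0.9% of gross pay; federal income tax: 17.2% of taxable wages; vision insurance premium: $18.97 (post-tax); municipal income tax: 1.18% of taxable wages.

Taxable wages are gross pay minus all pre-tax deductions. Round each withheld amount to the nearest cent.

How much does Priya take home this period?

Transit benefit: $136.31
Taxable wages = $4,660.14 − $136.31 = $4,523.83
Municipal income tax: $4,523.83 × 0.0118 = $53.38
State withholding: $4,523.83 × 0.0831 = $375.93
Federal income tax: $4,523.83 × 0.172 = $778.10
State unemployment insurance (employee share): $4,660.14 × 0.009 = $41.94
Vision insurance premium: $18.97
Total deductions = $136.31 + $53.38 + $375.93 + $778.10 + $41.94 + $18.97 = $1,404.63
Net pay = $4,660.14 − $1,404.63 = $3,255.51

$3,255.51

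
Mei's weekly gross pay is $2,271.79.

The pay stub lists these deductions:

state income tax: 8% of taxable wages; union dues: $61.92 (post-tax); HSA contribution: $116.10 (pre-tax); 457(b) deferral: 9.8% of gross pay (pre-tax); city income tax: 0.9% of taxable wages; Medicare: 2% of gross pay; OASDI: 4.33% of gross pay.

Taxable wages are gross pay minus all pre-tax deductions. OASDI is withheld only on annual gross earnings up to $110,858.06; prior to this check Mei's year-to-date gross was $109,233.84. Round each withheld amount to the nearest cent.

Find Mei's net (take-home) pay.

457(b) deferral: $2,271.79 × 0.098 = $222.64
HSA contribution: $116.10
Pre-tax total = $222.64 + $116.10 = $338.74
Taxable wages = $2,271.79 − $338.74 = $1,933.05
State income tax: $1,933.05 × 0.08 = $154.64
City income tax: $1,933.05 × 0.009 = $17.40
Medicare: $2,271.79 × 0.02 = $45.44
OASDI: only $110,858.06 − $109,233.84 = $1,624.22 of this check is subject → $1,624.22 × 0.0433 = $70.33
Union dues: $61.92
Total deductions = $222.64 + $116.10 + $154.64 + $17.40 + $45.44 + $70.33 + $61.92 = $688.47
Net pay = $2,271.79 − $688.47 = $1,583.32

$1,583.32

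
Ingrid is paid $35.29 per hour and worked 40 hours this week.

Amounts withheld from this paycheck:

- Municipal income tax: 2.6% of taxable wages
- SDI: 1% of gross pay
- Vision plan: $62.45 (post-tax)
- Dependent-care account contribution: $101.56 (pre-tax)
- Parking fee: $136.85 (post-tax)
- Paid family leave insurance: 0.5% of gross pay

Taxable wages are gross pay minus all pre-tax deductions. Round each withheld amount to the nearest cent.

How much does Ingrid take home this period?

$1,055.50

Gross pay: 40 × $35.29 = $1,411.60
Dependent-care account contribution: $101.56
Taxable wages = $1,411.60 − $101.56 = $1,310.04
Municipal income tax: $1,310.04 × 0.026 = $34.06
Paid family leave insurance: $1,411.60 × 0.005 = $7.06
SDI: $1,411.60 × 0.01 = $14.12
Vision plan: $62.45
Parking fee: $136.85
Total deductions = $101.56 + $34.06 + $7.06 + $14.12 + $62.45 + $136.85 = $356.10
Net pay = $1,411.60 − $356.10 = $1,055.50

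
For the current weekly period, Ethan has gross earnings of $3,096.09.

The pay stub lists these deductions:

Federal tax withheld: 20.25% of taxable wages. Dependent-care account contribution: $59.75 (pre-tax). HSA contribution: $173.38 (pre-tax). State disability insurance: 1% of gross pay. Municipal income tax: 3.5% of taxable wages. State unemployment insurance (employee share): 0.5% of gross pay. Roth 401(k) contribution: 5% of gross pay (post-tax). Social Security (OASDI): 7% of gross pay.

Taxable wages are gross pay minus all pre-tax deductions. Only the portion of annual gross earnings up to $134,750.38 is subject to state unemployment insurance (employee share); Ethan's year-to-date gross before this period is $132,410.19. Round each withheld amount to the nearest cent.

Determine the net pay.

$1,768.82

HSA contribution: $173.38
Dependent-care account contribution: $59.75
Pre-tax total = $173.38 + $59.75 = $233.13
Taxable wages = $3,096.09 − $233.13 = $2,862.96
Federal tax withheld: $2,862.96 × 0.2025 = $579.75
Municipal income tax: $2,862.96 × 0.035 = $100.20
State disability insurance: $3,096.09 × 0.01 = $30.96
Social Security (OASDI): $3,096.09 × 0.07 = $216.73
State unemployment insurance (employee share): only $134,750.38 − $132,410.19 = $2,340.19 of this check is subject → $2,340.19 × 0.005 = $11.70
Roth 401(k) contribution: $3,096.09 × 0.05 = $154.80
Total deductions = $173.38 + $59.75 + $579.75 + $100.20 + $30.96 + $216.73 + $11.70 + $154.80 = $1,327.27
Net pay = $3,096.09 − $1,327.27 = $1,768.82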